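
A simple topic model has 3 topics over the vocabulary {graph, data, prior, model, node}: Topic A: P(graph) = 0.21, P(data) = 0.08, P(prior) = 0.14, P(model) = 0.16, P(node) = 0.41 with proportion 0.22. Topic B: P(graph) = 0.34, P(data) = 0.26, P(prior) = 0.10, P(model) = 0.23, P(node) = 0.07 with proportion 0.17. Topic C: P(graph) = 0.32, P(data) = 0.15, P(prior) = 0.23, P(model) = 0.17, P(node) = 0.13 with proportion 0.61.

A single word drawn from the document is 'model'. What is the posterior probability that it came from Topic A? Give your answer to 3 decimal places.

By Bayes' theorem, P(k | x) = π_k f_k(x) / Σ_j π_j f_j(x).
Evaluate each component's likelihood at the observed value:
  p_A = P(model | comp) = 0.16
  p_B = P(model | comp) = 0.23
  p_C = P(model | comp) = 0.17
Prior × likelihood for each component:
  π_A·p_A = 0.22 × 0.16 = 0.0352
  π_B·p_B = 0.17 × 0.23 = 0.0391
  π_C·p_C = 0.61 × 0.17 = 0.1037
Denominator: 0.0352 + 0.0391 + 0.1037 = 0.178
P(Topic A | data) ≈ 0.198

0.198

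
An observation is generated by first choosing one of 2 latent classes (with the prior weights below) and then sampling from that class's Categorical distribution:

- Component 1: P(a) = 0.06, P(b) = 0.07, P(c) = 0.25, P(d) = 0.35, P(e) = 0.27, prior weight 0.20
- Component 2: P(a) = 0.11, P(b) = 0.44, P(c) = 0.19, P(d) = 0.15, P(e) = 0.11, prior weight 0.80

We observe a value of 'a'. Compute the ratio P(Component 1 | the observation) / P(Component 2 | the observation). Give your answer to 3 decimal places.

Posterior odds = (P(Z=i) f_i(x)) / (P(Z=j) f_j(x)); the normalising sum cancels.
Categorical probabilities:
  L_1 = P(a | comp) = 0.06
  L_2 = P(a | comp) = 0.11
Odds = (0.20/0.80) × (0.06/0.11) = 0.25 × 0.545455 ≈ 0.136

0.136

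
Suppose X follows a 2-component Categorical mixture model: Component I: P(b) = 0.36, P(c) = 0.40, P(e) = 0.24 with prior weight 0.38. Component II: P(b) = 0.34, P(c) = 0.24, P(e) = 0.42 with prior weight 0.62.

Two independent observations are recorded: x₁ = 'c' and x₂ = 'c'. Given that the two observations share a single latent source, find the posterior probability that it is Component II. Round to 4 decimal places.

By Bayes' theorem, P(k | x) = P(Z=k) f_k(x) / Σ_j P(Z=j) f_j(x).
Since both observations come from the same component, the likelihood for component k is f_k(x₁)·f_k(x₂).
  f_I = [0.4] × [0.4] = 0.16
  f_II = [0.24] × [0.24] = 0.0576
Multiply by the mixture weights:
  P(Z=I)·f_I = 0.38 × 0.16 = 0.0608
  P(Z=II)·f_II = 0.62 × 0.0576 = 0.035712
Marginal: 0.0608 + 0.035712 = 0.096512
P(Component II | x₁, x₂) ≈ 0.3700

0.3700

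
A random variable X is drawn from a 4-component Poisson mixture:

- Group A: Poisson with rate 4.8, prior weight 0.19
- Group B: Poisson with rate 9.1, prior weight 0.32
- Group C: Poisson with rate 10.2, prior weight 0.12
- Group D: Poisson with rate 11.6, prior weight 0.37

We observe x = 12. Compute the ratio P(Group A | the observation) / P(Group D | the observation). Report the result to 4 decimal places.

Posterior odds = (w_i f_i(x)) / (w_j f_j(x)); the normalising sum cancels.
Component likelihoods at x = 12:
  p_A = e^(−4.8)·4.8^12/12! = 0.00257007
  p_B = e^(−9.1)·9.1^12/12! = 0.0751761
  p_C = e^(−10.2)·10.2^12/12! = 0.098415
  p_D = e^(−11.6)·11.6^12/12! = 0.113591
Posterior odds = (w_A·p_A) / (w_D·p_D) = (0.19·0.00257007) / (0.37·0.113591) = 0.000488313 / 0.0420286 ≈ 0.0116

0.0116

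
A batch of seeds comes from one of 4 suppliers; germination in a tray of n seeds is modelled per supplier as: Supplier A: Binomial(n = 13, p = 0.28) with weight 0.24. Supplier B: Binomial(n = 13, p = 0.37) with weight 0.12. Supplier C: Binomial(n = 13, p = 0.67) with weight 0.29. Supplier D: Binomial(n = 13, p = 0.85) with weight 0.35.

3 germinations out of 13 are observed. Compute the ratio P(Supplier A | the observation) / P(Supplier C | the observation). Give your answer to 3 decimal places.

147.655

Since P(k|x) ∝ π_k f_k(x), the posterior odds are π_i f_i(x) / (π_j f_j(x)).
Binomial probabilities:
  f_A = C(13,3)·0.28^3·0.72^10 = 286·0.021952·0.0374391 = 0.235053
  f_B = C(13,3)·0.37^3·0.63^10 = 286·0.050653·0.0098493 = 0.142684
  f_C = C(13,3)·0.67^3·0.33^10 = 286·0.300763·1.53158e-05 = 0.00131744
  f_D = C(13,3)·0.85^3·0.15^10 = 286·0.614125·5.7665e-09 = 1.01283e-06
Odds = (0.24/0.29) × (0.235053/0.00131744) = 0.827586 × 178.417 ≈ 147.655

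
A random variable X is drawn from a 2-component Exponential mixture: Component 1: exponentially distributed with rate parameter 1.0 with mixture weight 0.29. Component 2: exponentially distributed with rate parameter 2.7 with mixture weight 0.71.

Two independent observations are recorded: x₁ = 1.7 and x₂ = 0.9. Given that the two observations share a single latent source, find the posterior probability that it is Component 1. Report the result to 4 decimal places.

Apply Bayes' rule: the posterior for each component is proportional to its prior times its likelihood at x.
Since both observations come from the same component, the likelihood for component k is f_k(x₁)·f_k(x₂).
  p_1 = [0.182684] × [0.40657] = 0.0742736
  p_2 = [0.0274127] × [0.237699] = 0.00651599
Prior × likelihood for each component:
  P(Z=1)·p_1 = 0.29 × 0.0742736 = 0.0215393
  P(Z=2)·p_2 = 0.71 × 0.00651599 = 0.00462635
Evidence: 0.0215393 + 0.00462635 = 0.0261657
So the posterior for Component 1 is 0.0215393 / 0.0261657 ≈ 0.8232.

0.8232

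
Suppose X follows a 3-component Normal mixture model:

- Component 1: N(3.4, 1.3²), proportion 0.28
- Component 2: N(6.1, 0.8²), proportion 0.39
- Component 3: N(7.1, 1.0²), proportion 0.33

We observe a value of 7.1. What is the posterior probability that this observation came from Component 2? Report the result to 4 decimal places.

The responsibility of component k is π_k f_k(x) divided by Σ_j π_j f_j(x).
Normal densities:
  f_1 = (1/(1.3·√(2π)))·exp(−(7.1−3.4)²/(2·1.3²)) = 0.306879·exp(-4.05030) = 0.00534497
  f_2 = (1/(0.8·√(2π)))·exp(−(7.1−6.1)²/(2·0.8²)) = 0.498678·exp(-0.78125) = 0.228311
  f_3 = (1/(1.0·√(2π)))·exp(−(7.1−7.1)²/(2·1.0²)) = 0.398942·exp(-0.00000) = 0.398942
Multiply by the mixture weights:
  π_1·f_1 = 0.28 × 0.00534497 = 0.00149659
  π_2·f_2 = 0.39 × 0.228311 = 0.0890414
  π_3·f_3 = 0.33 × 0.398942 = 0.131651
Evidence: 0.00149659 + 0.0890414 + 0.131651 = 0.222189
P(Component 2 | 7.1) ≈ 0.4007

0.4007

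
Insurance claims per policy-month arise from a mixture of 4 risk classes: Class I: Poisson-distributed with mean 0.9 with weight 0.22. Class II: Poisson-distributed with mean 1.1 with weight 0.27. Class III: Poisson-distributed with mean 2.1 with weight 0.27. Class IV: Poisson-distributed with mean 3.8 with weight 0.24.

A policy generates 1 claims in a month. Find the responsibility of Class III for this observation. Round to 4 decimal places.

By Bayes' theorem, P(k | x) = π_k f_k(x) / Σ_j π_j f_j(x).
Poisson probabilities:
  f_I = e^(−0.9)·0.9^1/1! = 0.365913
  f_II = e^(−1.1)·1.1^1/1! = 0.366158
  f_III = e^(−2.1)·2.1^1/1! = 0.257158
  f_IV = e^(−3.8)·3.8^1/1! = 0.0850089
Multiply by the mixture weights:
  π_I·f_I = 0.22 × 0.365913 = 0.0805008
  π_II·f_II = 0.27 × 0.366158 = 0.0988627
  π_III·f_III = 0.27 × 0.257158 = 0.0694328
  π_IV·f_IV = 0.24 × 0.0850089 = 0.0204021
Normaliser: 0.0805008 + 0.0988627 + 0.0694328 + 0.0204021 = 0.269198
So the posterior for Class III is 0.0694328 / 0.269198 ≈ 0.2579.

0.2579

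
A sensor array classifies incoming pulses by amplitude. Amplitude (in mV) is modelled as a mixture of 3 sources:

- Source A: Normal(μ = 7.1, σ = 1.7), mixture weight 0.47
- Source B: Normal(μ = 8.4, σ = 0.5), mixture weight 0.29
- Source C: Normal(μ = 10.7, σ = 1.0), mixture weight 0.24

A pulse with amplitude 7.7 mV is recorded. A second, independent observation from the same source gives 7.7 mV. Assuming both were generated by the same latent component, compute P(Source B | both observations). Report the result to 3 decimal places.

0.532

By Bayes' theorem, P(k | x) = P(Z=k) f_k(x) / Σ_j P(Z=j) f_j(x).
Since both observations come from the same component, the likelihood for component k is f_k(x₁)·f_k(x₂).
  p_A = [(1/(1.7·√(2π)))·exp(−(7.7−7.1)²/(2·1.7²)) = 0.234672·exp(-0.06228) = 0.220502] × [0.220502] = 0.0486209
  p_B = [(1/(0.5·√(2π)))·exp(−(7.7−8.4)²/(2·0.5²)) = 0.797885·exp(-0.98000) = 0.299455] × [0.299455] = 0.0896733
  p_C = [(1/(1.0·√(2π)))·exp(−(7.7−10.7)²/(2·1.0²)) = 0.398942·exp(-4.50000) = 0.00443185] × [0.00443185] = 1.96413e-05
Weight by the priors:
  P(Z=A)·p_A = 0.47 × 0.0486209 = 0.0228518
  P(Z=B)·p_B = 0.29 × 0.0896733 = 0.0260052
  P(Z=C)·p_C = 0.24 × 1.96413e-05 = 4.71391e-06
Denominator: 0.0228518 + 0.0260052 + 4.71391e-06 = 0.0488618
P(Source B | x) ≈ 0.532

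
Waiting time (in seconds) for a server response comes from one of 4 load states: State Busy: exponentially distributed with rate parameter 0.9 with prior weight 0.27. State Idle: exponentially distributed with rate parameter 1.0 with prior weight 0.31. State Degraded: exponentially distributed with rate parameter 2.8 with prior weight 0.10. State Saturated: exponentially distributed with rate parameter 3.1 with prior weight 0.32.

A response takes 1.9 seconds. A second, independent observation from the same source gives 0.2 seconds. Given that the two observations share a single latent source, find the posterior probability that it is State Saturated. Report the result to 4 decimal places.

0.0589

By Bayes' theorem, P(k | x) = w_k f_k(x) / Σ_j w_j f_j(x).
Since both observations come from the same component, the likelihood for component k is f_k(x₁)·f_k(x₂).
  f_Busy = [0.9·e^(−0.9·1.9) = 0.9·e^(−1.7100) = 0.162779] × [0.751743] = 0.122368
  f_Idle = [1.0·e^(−1.0·1.9) = 1.0·e^(−1.9000) = 0.149569] × [0.818731] = 0.122456
  f_Degraded = [2.8·e^(−2.8·1.9) = 2.8·e^(−5.3200) = 0.0136997] × [1.59939] = 0.0219111
  f_Saturated = [3.1·e^(−3.1·1.9) = 3.1·e^(−5.8900) = 0.00857763] × [1.66763] = 0.0143043
Multiply by the mixture weights:
  w_Busy·f_Busy = 0.27 × 0.122368 = 0.0330394
  w_Idle·f_Idle = 0.31 × 0.122456 = 0.0379615
  w_Degraded·f_Degraded = 0.10 × 0.0219111 = 0.00219111
  w_Saturated·f_Saturated = 0.32 × 0.0143043 = 0.00457737
Evidence: 0.0330394 + 0.0379615 + 0.00219111 + 0.00457737 = 0.0777694
P(State Saturated | x₁,x₂) = 0.00457737 / 0.0777694 ≈ 0.0589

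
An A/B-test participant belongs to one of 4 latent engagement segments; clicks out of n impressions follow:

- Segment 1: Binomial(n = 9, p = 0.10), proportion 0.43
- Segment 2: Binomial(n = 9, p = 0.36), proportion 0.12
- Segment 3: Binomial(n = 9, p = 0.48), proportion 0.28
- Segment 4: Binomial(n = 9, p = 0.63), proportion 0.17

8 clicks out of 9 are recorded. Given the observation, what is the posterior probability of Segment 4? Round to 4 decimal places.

0.7832

P(component k | x) = w_k·f_k(x) / marginal(x), where marginal(x) = Σ_j w_j·f_j(x).
Evaluate each component's likelihood at the observed value:
  L_1 = C(9,8)·0.10^8·0.90^1 = 9·1e-08·0.9 = 8.1e-08
  L_2 = C(9,8)·0.36^8·0.64^1 = 9·0.000282111·0.64 = 0.00162496
  L_3 = C(9,8)·0.48^8·0.52^1 = 9·0.00281793·0.52 = 0.0131879
  L_4 = C(9,8)·0.63^8·0.37^1 = 9·0.0248156·0.37 = 0.0826359
Prior × likelihood for each component:
  w_1·L_1 = 0.43 × 8.1e-08 = 3.483e-08
  w_2·L_2 = 0.12 × 0.00162496 = 0.000194995
  w_3·L_3 = 0.28 × 0.0131879 = 0.00369261
  w_4·L_4 = 0.17 × 0.0826359 = 0.0140481
Normaliser: 3.483e-08 + 0.000194995 + 0.00369261 + 0.0140481 = 0.0179357
P(Segment 4 | data) ≈ 0.7832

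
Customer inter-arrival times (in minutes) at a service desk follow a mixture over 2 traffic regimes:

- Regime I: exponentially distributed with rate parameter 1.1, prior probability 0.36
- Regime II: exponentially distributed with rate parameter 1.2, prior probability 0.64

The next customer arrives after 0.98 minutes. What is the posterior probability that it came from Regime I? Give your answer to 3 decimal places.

By Bayes' theorem, P(k | x) = π_k f_k(x) / Σ_j π_j f_j(x).
Exponential densities:
  L_I = 0.374303
  L_II = 0.370212
Unnormalised posteriors:
  π_I·L_I = 0.36 × 0.374303 = 0.134749
  π_II·L_II = 0.64 × 0.370212 = 0.236936
Marginal: 0.134749 + 0.236936 = 0.371685
So the posterior for Regime I is 0.134749 / 0.371685 ≈ 0.363.

0.363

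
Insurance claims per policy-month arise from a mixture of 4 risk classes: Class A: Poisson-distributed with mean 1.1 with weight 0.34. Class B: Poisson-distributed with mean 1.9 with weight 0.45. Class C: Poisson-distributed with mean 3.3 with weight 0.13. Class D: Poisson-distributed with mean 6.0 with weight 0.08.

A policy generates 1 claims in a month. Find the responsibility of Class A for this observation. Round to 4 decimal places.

0.4621

P(component k | x) = π_k·f_k(x) / marginal(x), where marginal(x) = Σ_j π_j·f_j(x).
Component likelihoods at x = 1 claims:
  f_A = 0.366158
  f_B = 0.28418
  f_C = 0.121714
  f_D = 0.0148725
Prior × likelihood for each component:
  π_A·f_A = 0.34 × 0.366158 = 0.124494
  π_B·f_B = 0.45 × 0.28418 = 0.127881
  π_C·f_C = 0.13 × 0.121714 = 0.0158229
  π_D·f_D = 0.08 × 0.0148725 = 0.0011898
Normaliser: 0.124494 + 0.127881 + 0.0158229 + 0.0011898 = 0.269388
P(Class A | 1 claims) = 0.124494 / 0.269388 ≈ 0.4621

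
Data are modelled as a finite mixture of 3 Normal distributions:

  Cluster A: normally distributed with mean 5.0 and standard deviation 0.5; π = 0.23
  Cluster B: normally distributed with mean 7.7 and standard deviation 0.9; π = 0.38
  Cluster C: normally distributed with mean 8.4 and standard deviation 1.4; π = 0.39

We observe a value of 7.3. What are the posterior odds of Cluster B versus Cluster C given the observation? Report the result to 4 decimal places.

1.8697

Only the two components matter; the odds are (π_i f_i(x)) / (π_j f_j(x)).
Component likelihoods at x = 7.3:
  f_A = 2.02817e-05
  f_B = 0.401582
  f_C = 0.20928
Posterior odds = (π_B·f_B) / (π_C·f_C) = (0.38·0.401582) / (0.39·0.20928) = 0.152601 / 0.081619 ≈ 1.8697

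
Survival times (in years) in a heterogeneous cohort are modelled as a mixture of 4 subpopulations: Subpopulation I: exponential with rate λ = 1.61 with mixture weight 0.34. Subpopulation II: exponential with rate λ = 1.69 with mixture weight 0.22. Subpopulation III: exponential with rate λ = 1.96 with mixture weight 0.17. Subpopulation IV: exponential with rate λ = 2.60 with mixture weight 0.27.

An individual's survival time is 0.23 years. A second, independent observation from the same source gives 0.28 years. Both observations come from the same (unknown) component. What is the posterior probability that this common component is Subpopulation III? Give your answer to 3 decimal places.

0.174

Apply Bayes' rule: the posterior for each component is proportional to its prior times its likelihood at x.
Since both observations come from the same component, the likelihood for component k is f_k(x₁)·f_k(x₂).
  f_I = [1.11175] × [1.02576] = 1.14039
  f_II = [1.14571] × [1.05288] = 1.2063
  f_III = [1.24875] × [1.13218] = 1.41381
  f_IV = [1.42977] × [1.25547] = 1.79503
Multiply by the mixture weights:
  π_I·f_I = 0.34 × 1.14039 = 0.387732
  π_II·f_II = 0.22 × 1.2063 = 0.265386
  π_III·f_III = 0.17 × 1.41381 = 0.240348
  π_IV·f_IV = 0.27 × 1.79503 = 0.484659
Evidence: 0.387732 + 0.265386 + 0.240348 + 0.484659 = 1.37812
P(Subpopulation III | x) = 0.240348 / 1.37812 ≈ 0.174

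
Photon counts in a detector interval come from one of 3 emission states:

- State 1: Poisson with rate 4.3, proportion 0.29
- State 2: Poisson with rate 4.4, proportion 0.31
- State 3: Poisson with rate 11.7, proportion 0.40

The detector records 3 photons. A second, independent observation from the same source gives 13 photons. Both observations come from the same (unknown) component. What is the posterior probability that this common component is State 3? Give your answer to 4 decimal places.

Posterior ∝ prior × likelihood, so P(k | x) ∝ π_k f_k(x); normalise over all components.
Since both observations come from the same component, the likelihood for component k is f_k(x₁)·f_k(x₂).
  p_1 = [e^(−4.3)·4.3^3/3! = 0.179799] × [0.000374406] = 6.7318e-05
  p_2 = [e^(−4.4)·4.4^3/3! = 0.174305] × [0.000456782] = 7.96196e-05
  p_3 = [e^(−11.7)·11.7^3/3! = 0.00221391] × [0.102539] = 0.000227013
Prior × likelihood for each component:
  π_1·p_1 = 0.29 × 6.7318e-05 = 1.95222e-05
  π_2·p_2 = 0.31 × 7.96196e-05 = 2.46821e-05
  π_3·p_3 = 0.40 × 0.000227013 = 9.08053e-05
Normaliser: 1.95222e-05 + 2.46821e-05 + 9.08053e-05 = 0.00013501
P(State 3 | x) = 9.08053e-05 / 0.00013501 ≈ 0.6726

0.6726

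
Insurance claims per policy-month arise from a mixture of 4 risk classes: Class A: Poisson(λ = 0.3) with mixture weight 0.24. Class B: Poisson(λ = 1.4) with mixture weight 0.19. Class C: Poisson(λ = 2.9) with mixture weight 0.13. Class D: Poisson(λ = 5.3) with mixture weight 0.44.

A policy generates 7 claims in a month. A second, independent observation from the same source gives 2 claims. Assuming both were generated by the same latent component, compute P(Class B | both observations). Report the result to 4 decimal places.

0.0057

P(component k | x) = w_k·f_k(x) / marginal(x), where marginal(x) = Σ_j w_j·f_j(x).
Since both observations come from the same component, the likelihood for component k is f_k(x₁)·f_k(x₂).
  p_A = [3.21462e-08] × [0.0333368] = 1.07165e-09
  p_B = [0.000515767] × [0.241665] = 0.000124643
  p_C = [0.0188322] × [0.231373] = 0.00435726
  p_D = [0.116343] × [0.0701069] = 0.00815644
Unnormalised posteriors:
  w_A·p_A = 0.24 × 1.07165e-09 = 2.57197e-10
  w_B·p_B = 0.19 × 0.000124643 = 2.36821e-05
  w_C·p_C = 0.13 × 0.00435726 = 0.000566444
  w_D·p_D = 0.44 × 0.00815644 = 0.00358883
Normaliser: 2.57197e-10 + 2.36821e-05 + 0.000566444 + 0.00358883 = 0.00417896
P(Class B | data) ≈ 0.0057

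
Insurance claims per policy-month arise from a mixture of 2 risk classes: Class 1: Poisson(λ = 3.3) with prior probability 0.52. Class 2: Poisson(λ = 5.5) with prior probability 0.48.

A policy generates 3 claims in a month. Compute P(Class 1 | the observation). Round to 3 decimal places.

0.679

Apply Bayes' rule: the posterior for each component is proportional to its prior times its likelihood at x.
Evaluate each component's likelihood at the observed value:
  L_1 = 0.220912
  L_2 = 0.113323
Unnormalised posteriors:
  P(Z=1)·L_1 = 0.52 × 0.220912 = 0.114874
  P(Z=2)·L_2 = 0.48 × 0.113323 = 0.0543949
Denominator: 0.114874 + 0.0543949 = 0.169269
P(Class 1 | data) ≈ 0.679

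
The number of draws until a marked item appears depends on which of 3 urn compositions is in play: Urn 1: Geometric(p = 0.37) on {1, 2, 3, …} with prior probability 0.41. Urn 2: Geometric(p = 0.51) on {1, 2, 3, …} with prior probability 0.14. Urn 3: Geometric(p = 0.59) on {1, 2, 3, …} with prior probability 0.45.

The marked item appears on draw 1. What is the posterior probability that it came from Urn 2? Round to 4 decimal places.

The responsibility of component k is π_k f_k(x) divided by Σ_j π_j f_j(x).
Geometric probabilities:
  L_1 = 0.37
  L_2 = 0.51
  L_3 = 0.59
Prior × likelihood for each component:
  π_1·L_1 = 0.41 × 0.37 = 0.1517
  π_2·L_2 = 0.14 × 0.51 = 0.0714
  π_3·L_3 = 0.45 × 0.59 = 0.2655
Sum: 0.1517 + 0.0714 + 0.2655 = 0.4886
So the posterior for Urn 2 is 0.0714 / 0.4886 ≈ 0.1461.

0.1461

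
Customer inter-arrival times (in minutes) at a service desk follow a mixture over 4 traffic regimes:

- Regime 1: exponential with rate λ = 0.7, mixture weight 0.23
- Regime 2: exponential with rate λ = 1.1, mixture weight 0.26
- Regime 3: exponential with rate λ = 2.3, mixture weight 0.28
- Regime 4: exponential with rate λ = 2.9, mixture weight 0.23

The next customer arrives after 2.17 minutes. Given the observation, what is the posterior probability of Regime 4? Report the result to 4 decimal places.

0.0184

Posterior ∝ prior × likelihood, so P(k | x) ∝ π_k f_k(x); normalise over all components.
Evaluate each component's likelihood at the observed value:
  f_1 = 0.153251
  f_2 = 0.101095
  f_3 = 0.0156374
  f_4 = 0.00536269
Weight by the priors:
  π_1·f_1 = 0.23 × 0.153251 = 0.0352478
  π_2·f_2 = 0.26 × 0.101095 = 0.0262848
  π_3·f_3 = 0.28 × 0.0156374 = 0.00437847
  π_4·f_4 = 0.23 × 0.00536269 = 0.00123342
Marginal: 0.0352478 + 0.0262848 + 0.00437847 + 0.00123342 = 0.0671446
P(Regime 4 | x) = 0.00123342 / 0.0671446 ≈ 0.0184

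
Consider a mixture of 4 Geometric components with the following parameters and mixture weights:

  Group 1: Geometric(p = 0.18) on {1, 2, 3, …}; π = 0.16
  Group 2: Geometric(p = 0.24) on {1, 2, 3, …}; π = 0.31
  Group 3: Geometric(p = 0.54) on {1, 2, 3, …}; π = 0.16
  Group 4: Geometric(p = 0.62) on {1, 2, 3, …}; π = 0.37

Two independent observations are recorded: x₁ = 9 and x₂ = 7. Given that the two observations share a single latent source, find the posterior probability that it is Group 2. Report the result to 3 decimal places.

Apply Bayes' rule: the posterior for each component is proportional to its prior times its likelihood at x.
Since both observations come from the same component, the likelihood for component k is f_k(x₁)·f_k(x₂).
  f_1 = [0.18·(1−0.18)^8 = 0.18·0.204414 = 0.0367945] × [0.0547212] = 0.00201344
  f_2 = [0.24·(1−0.24)^8 = 0.24·0.111303 = 0.0267128] × [0.046248] = 0.00123541
  f_3 = [0.54·(1−0.54)^8 = 0.54·0.00200476 = 0.00108257] × [0.00511612] = 5.53856e-06
  f_4 = [0.62·(1−0.62)^8 = 0.62·0.000434779 = 0.000269563] × [0.00186678] = 5.03215e-07
Unnormalised posteriors:
  π_1·f_1 = 0.16 × 0.00201344 = 0.000322151
  π_2·f_2 = 0.31 × 0.00123541 = 0.000382979
  π_3·f_3 = 0.16 × 5.53856e-06 = 8.8617e-07
  π_4·f_4 = 0.37 × 5.03215e-07 = 1.8619e-07
Sum: 0.000322151 + 0.000382979 + 8.8617e-07 + 1.8619e-07 = 0.000706202
P(Group 2 | x₁,x₂) ≈ 0.542

0.542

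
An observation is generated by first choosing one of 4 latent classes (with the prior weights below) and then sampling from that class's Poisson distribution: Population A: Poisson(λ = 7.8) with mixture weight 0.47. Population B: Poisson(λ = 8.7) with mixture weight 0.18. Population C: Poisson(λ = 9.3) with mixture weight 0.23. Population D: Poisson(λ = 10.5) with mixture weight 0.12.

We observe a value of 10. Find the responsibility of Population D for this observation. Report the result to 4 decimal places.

Apply Bayes' rule: the posterior for each component is proportional to its prior times its likelihood at x.
Poisson probabilities:
  f_A = e^(−7.8)·7.8^10/10! = 0.0941209
  f_B = e^(−8.7)·8.7^10/10! = 0.114043
  f_C = e^(−9.3)·9.3^10/10! = 0.121935
  f_D = e^(−10.5)·10.5^10/10! = 0.123606
Unnormalised posteriors:
  π_A·f_A = 0.47 × 0.0941209 = 0.0442368
  π_B·f_B = 0.18 × 0.114043 = 0.0205277
  π_C·f_C = 0.23 × 0.121935 = 0.028045
  π_D·f_D = 0.12 × 0.123606 = 0.0148327
Sum: 0.0442368 + 0.0205277 + 0.028045 + 0.0148327 = 0.107642
Responsibility of Population D: 0.0148327 / 0.107642 ≈ 0.1378

0.1378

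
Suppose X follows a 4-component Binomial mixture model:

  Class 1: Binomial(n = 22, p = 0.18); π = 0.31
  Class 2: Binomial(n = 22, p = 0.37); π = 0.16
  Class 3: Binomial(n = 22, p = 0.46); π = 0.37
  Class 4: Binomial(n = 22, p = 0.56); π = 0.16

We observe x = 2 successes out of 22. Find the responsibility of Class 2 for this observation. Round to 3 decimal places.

0.011

Posterior ∝ prior × likelihood, so P(k | x) ∝ π_k f_k(x); normalise over all components.
Evaluate each component's likelihood at the observed value:
  p_1 = C(22,2)·0.18^2·0.82^20 = 231·0.0324·0.018892 = 0.141395
  p_2 = C(22,2)·0.37^2·0.63^20 = 231·0.1369·9.70088e-05 = 0.0030678
  p_3 = C(22,2)·0.46^2·0.54^20 = 231·0.2116·4.44504e-06 = 0.000217272
  p_4 = C(22,2)·0.56^2·0.44^20 = 231·0.3136·7.39696e-08 = 5.35848e-06
Multiply by the mixture weights:
  π_1·p_1 = 0.31 × 0.141395 = 0.0438324
  π_2·p_2 = 0.16 × 0.0030678 = 0.000490847
  π_3·p_3 = 0.37 × 0.000217272 = 8.03905e-05
  π_4·p_4 = 0.16 × 5.35848e-06 = 8.57357e-07
Normaliser: 0.0438324 + 0.000490847 + 8.03905e-05 + 8.57357e-07 = 0.0444045
P(Class 2 | data) ≈ 0.011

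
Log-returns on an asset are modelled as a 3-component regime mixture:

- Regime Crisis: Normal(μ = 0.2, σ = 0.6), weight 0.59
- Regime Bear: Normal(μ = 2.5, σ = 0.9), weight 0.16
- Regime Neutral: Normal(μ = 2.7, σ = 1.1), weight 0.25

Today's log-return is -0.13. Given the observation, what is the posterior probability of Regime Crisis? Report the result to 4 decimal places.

0.9874

P(component k | x) = π_k·f_k(x) / marginal(x), where marginal(x) = Σ_j π_j·f_j(x).
Component likelihoods at x = -0.13:
  L_Crisis = 0.571573
  L_Bear = 0.00619961
  L_Neutral = 0.0132506
Unnormalised posteriors:
  π_Crisis·L_Crisis = 0.59 × 0.571573 = 0.337228
  π_Bear·L_Bear = 0.16 × 0.00619961 = 0.000991937
  π_Neutral·L_Neutral = 0.25 × 0.0132506 = 0.00331265
Denominator: 0.337228 + 0.000991937 + 0.00331265 = 0.341533
So the posterior for Regime Crisis is 0.337228 / 0.341533 ≈ 0.9874.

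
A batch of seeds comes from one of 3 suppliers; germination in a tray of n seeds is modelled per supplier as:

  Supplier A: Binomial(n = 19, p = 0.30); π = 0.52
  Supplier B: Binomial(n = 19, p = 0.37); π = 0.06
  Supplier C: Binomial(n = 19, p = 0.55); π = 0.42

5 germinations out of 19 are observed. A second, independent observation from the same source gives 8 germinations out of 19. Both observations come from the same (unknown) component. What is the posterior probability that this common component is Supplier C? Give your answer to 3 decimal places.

0.029

The responsibility of component k is π_k f_k(x) divided by Σ_j π_j f_j(x).
Since both observations come from the same component, the likelihood for component k is f_k(x₁)·f_k(x₂).
  p_A = [0.191639] × [0.0980543] = 0.018791
  p_B = [0.125107] × [0.164732] = 0.0206091
  p_C = [0.00817135] × [0.0969745] = 0.000792412
Multiply by the mixture weights:
  π_A·p_A = 0.52 × 0.018791 = 0.00977134
  π_B·p_B = 0.06 × 0.0206091 = 0.00123655
  π_C·p_C = 0.42 × 0.000792412 = 0.000332813
Sum: 0.00977134 + 0.00123655 + 0.000332813 = 0.0113407
Responsibility of Supplier C: 0.000332813 / 0.0113407 ≈ 0.029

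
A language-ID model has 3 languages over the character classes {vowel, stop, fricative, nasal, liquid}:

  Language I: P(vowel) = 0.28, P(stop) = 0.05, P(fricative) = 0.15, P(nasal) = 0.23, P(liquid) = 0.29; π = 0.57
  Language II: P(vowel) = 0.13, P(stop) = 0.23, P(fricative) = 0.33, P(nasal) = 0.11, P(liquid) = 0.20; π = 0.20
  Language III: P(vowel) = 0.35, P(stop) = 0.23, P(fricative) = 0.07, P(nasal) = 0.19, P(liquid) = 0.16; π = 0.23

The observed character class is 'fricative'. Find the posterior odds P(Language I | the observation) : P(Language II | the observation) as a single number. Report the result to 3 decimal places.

1.295

Only the two components matter; the odds are (π_i f_i(x)) / (π_j f_j(x)).
Evaluate each component's likelihood at the observed value:
  L_I = 0.15
  L_II = 0.33
  L_III = 0.07
Odds = (0.57/0.20) × (0.15/0.33) = 2.85 × 0.454545 ≈ 1.295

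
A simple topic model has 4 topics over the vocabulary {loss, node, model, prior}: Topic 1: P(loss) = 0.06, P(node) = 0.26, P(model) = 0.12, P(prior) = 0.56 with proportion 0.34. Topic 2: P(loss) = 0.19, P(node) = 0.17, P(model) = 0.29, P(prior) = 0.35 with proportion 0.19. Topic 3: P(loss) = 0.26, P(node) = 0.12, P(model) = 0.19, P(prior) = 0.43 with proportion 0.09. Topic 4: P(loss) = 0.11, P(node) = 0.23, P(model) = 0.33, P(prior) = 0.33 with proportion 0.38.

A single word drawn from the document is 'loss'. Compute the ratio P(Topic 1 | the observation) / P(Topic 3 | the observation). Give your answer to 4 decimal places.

Posterior odds = (π_i f_i(x)) / (π_j f_j(x)); the normalising sum cancels.
Categorical probabilities:
  f_1 = P(loss | comp) = 0.06
  f_2 = P(loss | comp) = 0.19
  f_3 = P(loss | comp) = 0.26
  f_4 = P(loss | comp) = 0.11
Posterior odds = (π_1·f_1) / (π_3·f_3) = (0.34·0.06) / (0.09·0.26) = 0.0204 / 0.0234 ≈ 0.8718

0.8718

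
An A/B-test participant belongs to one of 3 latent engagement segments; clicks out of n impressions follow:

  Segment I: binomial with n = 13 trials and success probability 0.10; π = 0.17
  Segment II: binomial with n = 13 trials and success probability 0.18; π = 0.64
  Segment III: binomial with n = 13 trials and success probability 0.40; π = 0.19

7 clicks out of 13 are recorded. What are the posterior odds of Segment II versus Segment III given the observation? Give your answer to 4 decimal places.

0.0820

The posterior odds equal the prior odds times the likelihood ratio: (π_i/π_j)·(f_i(x)/f_j(x)).
Binomial probabilities:
  p_I = 9.11953e-05
  p_II = 0.0031938
  p_III = 0.131173
Posterior odds = (π_II·p_II) / (π_III·p_III) = (0.64·0.0031938) / (0.19·0.131173) = 0.00204403 / 0.0249229 ≈ 0.0820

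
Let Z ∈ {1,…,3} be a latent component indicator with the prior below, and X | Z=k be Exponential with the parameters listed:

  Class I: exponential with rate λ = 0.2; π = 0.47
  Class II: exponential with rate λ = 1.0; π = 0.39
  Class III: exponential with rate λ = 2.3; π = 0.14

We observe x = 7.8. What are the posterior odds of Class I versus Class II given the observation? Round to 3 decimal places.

123.612

Only the two components matter; the odds are (w_i f_i(x)) / (w_j f_j(x)).
Evaluate each component's likelihood at the observed value:
  f_I = 0.2·e^(−0.2·7.8) = 0.2·e^(−1.5600) = 0.0420272
  f_II = 1.0·e^(−1.0·7.8) = 1.0·e^(−7.8000) = 0.000409735
  f_III = 2.3·e^(−2.3·7.8) = 2.3·e^(−17.9400) = 3.7195e-08
0.0197528 / 0.000159797 ≈ 123.612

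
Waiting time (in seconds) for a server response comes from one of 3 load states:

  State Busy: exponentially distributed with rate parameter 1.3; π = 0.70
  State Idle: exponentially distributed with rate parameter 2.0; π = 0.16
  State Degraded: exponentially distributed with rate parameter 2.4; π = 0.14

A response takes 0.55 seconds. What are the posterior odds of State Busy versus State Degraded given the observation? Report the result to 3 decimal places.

Only the two components matter; the odds are (π_i f_i(x)) / (π_j f_j(x)).
Exponential densities:
  p_Busy = 1.3·e^(−1.3·0.55) = 1.3·e^(−0.7150) = 0.63595
  p_Idle = 2.0·e^(−2.0·0.55) = 2.0·e^(−1.1000) = 0.665742
  p_Degraded = 2.4·e^(−2.4·0.55) = 2.4·e^(−1.3200) = 0.641125
Odds = (0.70/0.14) × (0.63595/0.641125) = 5 × 0.991928 ≈ 4.960

4.960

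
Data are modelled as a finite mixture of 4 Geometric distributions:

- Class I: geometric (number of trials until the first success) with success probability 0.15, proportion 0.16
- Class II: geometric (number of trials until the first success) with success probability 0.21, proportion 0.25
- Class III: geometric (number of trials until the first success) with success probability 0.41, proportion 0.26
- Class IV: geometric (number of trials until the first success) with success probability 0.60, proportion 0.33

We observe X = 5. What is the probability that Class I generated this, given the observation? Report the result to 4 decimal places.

The responsibility of component k is π_k f_k(x) divided by Σ_j π_j f_j(x).
Evaluate each component's likelihood at the observed value:
  L_I = 0.0783009
  L_II = 0.0817952
  L_III = 0.0496812
  L_IV = 0.01536
Prior × likelihood for each component:
  π_I·L_I = 0.16 × 0.0783009 = 0.0125281
  π_II·L_II = 0.25 × 0.0817952 = 0.0204488
  π_III·L_III = 0.26 × 0.0496812 = 0.0129171
  π_IV·L_IV = 0.33 × 0.01536 = 0.0050688
Sum: 0.0125281 + 0.0204488 + 0.0129171 + 0.0050688 = 0.0509628
P(Class I | 5) ≈ 0.2458

0.2458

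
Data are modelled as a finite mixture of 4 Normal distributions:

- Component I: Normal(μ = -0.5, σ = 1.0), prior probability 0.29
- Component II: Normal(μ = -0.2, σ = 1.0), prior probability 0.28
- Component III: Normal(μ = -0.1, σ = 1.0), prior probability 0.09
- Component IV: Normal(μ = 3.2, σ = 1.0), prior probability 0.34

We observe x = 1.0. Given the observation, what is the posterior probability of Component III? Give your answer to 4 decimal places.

By Bayes' theorem, P(k | x) = w_k f_k(x) / Σ_j w_j f_j(x).
Normal densities:
  L_I = (1/(1.0·√(2π)))·exp(−(1.0−-0.5)²/(2·1.0²)) = 0.398942·exp(-1.12500) = 0.129518
  L_II = (1/(1.0·√(2π)))·exp(−(1.0−-0.2)²/(2·1.0²)) = 0.398942·exp(-0.72000) = 0.194186
  L_III = (1/(1.0·√(2π)))·exp(−(1.0−-0.1)²/(2·1.0²)) = 0.398942·exp(-0.60500) = 0.217852
  L_IV = (1/(1.0·√(2π)))·exp(−(1.0−3.2)²/(2·1.0²)) = 0.398942·exp(-2.42000) = 0.0354746
Unnormalised posteriors:
  w_I·L_I = 0.29 × 0.129518 = 0.0375601
  w_II·L_II = 0.28 × 0.194186 = 0.0543721
  w_III·L_III = 0.09 × 0.217852 = 0.0196067
  w_IV·L_IV = 0.34 × 0.0354746 = 0.0120614
Normaliser: 0.0375601 + 0.0543721 + 0.0196067 + 0.0120614 = 0.1236
So the posterior for Component III is 0.0196067 / 0.1236 ≈ 0.1586.

0.1586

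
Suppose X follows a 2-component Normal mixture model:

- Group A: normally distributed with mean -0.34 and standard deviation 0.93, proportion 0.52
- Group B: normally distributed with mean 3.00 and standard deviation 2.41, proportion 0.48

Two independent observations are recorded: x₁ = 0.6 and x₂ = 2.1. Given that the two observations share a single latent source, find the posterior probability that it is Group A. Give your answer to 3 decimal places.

0.197

P(component k | x) = π_k·f_k(x) / marginal(x), where marginal(x) = Σ_j π_j·f_j(x).
Since both observations come from the same component, the likelihood for component k is f_k(x₁)·f_k(x₂).
  f_A = [0.257386] × [0.0137303] = 0.00353398
  f_B = [0.100819] × [0.154387] = 0.0155652
Unnormalised posteriors:
  π_A·f_A = 0.52 × 0.00353398 = 0.00183767
  π_B·f_B = 0.48 × 0.0155652 = 0.00747128
Denominator: 0.00183767 + 0.00747128 = 0.00930895
So the posterior for Group A is 0.00183767 / 0.00930895 ≈ 0.197.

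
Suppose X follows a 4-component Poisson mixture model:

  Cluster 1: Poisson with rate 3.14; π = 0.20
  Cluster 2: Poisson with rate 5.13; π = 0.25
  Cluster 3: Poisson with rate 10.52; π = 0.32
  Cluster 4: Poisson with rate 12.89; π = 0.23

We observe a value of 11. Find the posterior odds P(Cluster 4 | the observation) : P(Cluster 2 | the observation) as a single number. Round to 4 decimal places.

9.8890

Since P(k|x) ∝ π_k f_k(x), the posterior odds are π_i f_i(x) / (π_j f_j(x)).
Poisson probabilities:
  p_1 = e^(−3.14)·3.14^11/11! = 0.000317238
  p_2 = e^(−5.13)·5.13^11/11! = 0.00959853
  p_3 = e^(−10.52)·10.52^11/11! = 0.118097
  p_4 = e^(−12.89)·12.89^11/11! = 0.103174
Odds = (0.23/0.25) × (0.103174/0.00959853) = 0.92 × 10.7489 ≈ 9.8890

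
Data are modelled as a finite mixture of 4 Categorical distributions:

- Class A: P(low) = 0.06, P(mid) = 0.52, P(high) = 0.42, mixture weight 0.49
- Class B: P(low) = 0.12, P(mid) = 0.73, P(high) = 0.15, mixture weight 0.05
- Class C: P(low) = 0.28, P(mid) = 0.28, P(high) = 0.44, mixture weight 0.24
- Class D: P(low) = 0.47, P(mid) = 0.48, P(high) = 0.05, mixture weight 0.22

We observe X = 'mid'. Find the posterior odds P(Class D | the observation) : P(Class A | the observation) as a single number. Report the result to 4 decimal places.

Posterior odds = (π_i f_i(x)) / (π_j f_j(x)); the normalising sum cancels.
Evaluate each component's likelihood at the observed value:
  f_A = P(mid | comp) = 0.52
  f_B = P(mid | comp) = 0.73
  f_C = P(mid | comp) = 0.28
  f_D = P(mid | comp) = 0.48
0.1056 / 0.2548 ≈ 0.4144

0.4144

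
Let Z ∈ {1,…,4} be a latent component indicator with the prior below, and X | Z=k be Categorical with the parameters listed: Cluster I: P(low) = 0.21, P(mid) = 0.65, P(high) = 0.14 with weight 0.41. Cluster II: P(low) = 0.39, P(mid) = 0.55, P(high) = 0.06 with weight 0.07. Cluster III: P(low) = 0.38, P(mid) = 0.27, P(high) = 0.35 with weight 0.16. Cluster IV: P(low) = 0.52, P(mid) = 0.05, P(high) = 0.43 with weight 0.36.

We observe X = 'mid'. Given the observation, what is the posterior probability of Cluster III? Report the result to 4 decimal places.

By Bayes' theorem, P(k | x) = w_k f_k(x) / Σ_j w_j f_j(x).
Evaluate each component's likelihood at the observed value:
  p_I = 0.65
  p_II = 0.55
  p_III = 0.27
  p_IV = 0.05
Prior × likelihood for each component:
  w_I·p_I = 0.41 × 0.65 = 0.2665
  w_II·p_II = 0.07 × 0.55 = 0.0385
  w_III·p_III = 0.16 × 0.27 = 0.0432
  w_IV·p_IV = 0.36 × 0.05 = 0.018
Denominator: 0.2665 + 0.0385 + 0.0432 + 0.018 = 0.3662
Responsibility of Cluster III: 0.0432 / 0.3662 ≈ 0.1180

0.1180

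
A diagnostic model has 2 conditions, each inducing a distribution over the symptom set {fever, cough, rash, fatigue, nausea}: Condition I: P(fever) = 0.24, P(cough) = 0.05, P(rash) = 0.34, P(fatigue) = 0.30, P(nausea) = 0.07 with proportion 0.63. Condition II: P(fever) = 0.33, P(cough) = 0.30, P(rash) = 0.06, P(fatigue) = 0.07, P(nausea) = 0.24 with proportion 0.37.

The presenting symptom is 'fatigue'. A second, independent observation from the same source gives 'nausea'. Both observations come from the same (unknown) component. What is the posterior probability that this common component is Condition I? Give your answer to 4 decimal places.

Apply Bayes' rule: the posterior for each component is proportional to its prior times its likelihood at x.
Since both observations come from the same component, the likelihood for component k is f_k(x₁)·f_k(x₂).
  p_I = [P(fatigue | comp) = 0.30] × [0.07] = 0.021
  p_II = [P(fatigue | comp) = 0.07] × [0.24] = 0.0168
Multiply by the mixture weights:
  π_I·p_I = 0.63 × 0.021 = 0.01323
  π_II·p_II = 0.37 × 0.0168 = 0.006216
Normaliser: 0.01323 + 0.006216 = 0.019446
P(Condition I | data) = 0.01323 / 0.019446 ≈ 0.6803

0.6803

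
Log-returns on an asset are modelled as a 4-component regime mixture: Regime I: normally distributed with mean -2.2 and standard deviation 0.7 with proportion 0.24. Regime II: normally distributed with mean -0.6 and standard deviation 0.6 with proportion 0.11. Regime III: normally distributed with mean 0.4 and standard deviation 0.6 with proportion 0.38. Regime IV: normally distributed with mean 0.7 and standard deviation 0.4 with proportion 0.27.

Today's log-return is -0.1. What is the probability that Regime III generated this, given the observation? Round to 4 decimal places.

P(component k | x) = w_k·f_k(x) / marginal(x), where marginal(x) = Σ_j w_j·f_j(x).
Normal densities:
  f_I = 0.00633121
  f_II = 0.469853
  f_III = 0.469853
  f_IV = 0.134977
Unnormalised posteriors:
  w_I·f_I = 0.24 × 0.00633121 = 0.00151949
  w_II·f_II = 0.11 × 0.469853 = 0.0516838
  w_III·f_III = 0.38 × 0.469853 = 0.178544
  w_IV·f_IV = 0.27 × 0.134977 = 0.0364439
Evidence: 0.00151949 + 0.0516838 + 0.178544 + 0.0364439 = 0.268191
Responsibility of Regime III: 0.178544 / 0.268191 ≈ 0.6657

0.6657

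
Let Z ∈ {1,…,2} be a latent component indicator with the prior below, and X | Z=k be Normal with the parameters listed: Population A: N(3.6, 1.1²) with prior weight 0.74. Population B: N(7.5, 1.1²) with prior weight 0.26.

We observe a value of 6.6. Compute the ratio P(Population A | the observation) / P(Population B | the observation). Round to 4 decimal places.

0.0965

Since P(k|x) ∝ w_k f_k(x), the posterior odds are w_i f_i(x) / (w_j f_j(x)).
Component likelihoods at x = 6.6:
  L_A = 0.00879777
  L_B = 0.25951
Odds = (0.74/0.26) × (0.00879777/0.25951) = 2.84615 × 0.0339014 ≈ 0.0965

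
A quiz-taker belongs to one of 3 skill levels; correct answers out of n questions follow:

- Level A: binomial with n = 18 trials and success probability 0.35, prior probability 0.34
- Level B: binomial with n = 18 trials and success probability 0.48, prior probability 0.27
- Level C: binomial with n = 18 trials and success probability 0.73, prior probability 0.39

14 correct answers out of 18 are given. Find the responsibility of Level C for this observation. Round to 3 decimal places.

Posterior ∝ prior × likelihood, so P(k | x) ∝ w_k f_k(x); normalise over all components.
Binomial probabilities:
  p_A = C(18,14)·0.35^14·0.65^4 = 3060·4.13955e-07·0.178506 = 0.000226114
  p_B = C(18,14)·0.48^14·0.52^4 = 3060·3.44649e-05·0.0731162 = 0.00771103
  p_C = C(18,14)·0.73^14·0.27^4 = 3060·0.0122045·0.00531441 = 0.198471
Weight by the priors:
  w_A·p_A = 0.34 × 0.000226114 = 7.68788e-05
  w_B·p_B = 0.27 × 0.00771103 = 0.00208198
  w_C·p_C = 0.39 × 0.198471 = 0.0774036
Marginal: 7.68788e-05 + 0.00208198 + 0.0774036 = 0.0795625
P(Level C | 14 correct answers out of 18) = 0.0774036 / 0.0795625 ≈ 0.973

0.973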